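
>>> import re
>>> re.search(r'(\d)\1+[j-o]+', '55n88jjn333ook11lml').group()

'55n'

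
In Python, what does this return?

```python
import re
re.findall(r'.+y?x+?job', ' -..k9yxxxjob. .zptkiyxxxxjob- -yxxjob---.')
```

The pattern matches one or more of any character; then optionally a literal 'y', then one or more of the literal 'x' (lazy), then the literal 'job'.
Walking the string: at [0:38] → ' -..k9yxxxjob. .zptkiyxxxxjob- -yxxjob'.
`findall` yields the raw match text (1 of them) because the pattern has no groups.

[' -..k9yxxxjob. .zptkiyxxxxjob- -yxxjob']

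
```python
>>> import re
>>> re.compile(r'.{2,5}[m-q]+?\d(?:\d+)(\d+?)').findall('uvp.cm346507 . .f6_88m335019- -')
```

['7', '9']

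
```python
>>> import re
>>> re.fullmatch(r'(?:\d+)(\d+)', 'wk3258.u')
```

None

The pattern matches one or more of a digit (non-capturing group); then one or more of a digit (captured).
For `fullmatch`, every character of the input must be accounted for by the pattern.
Here there's no way to consume every character, so the call returns None.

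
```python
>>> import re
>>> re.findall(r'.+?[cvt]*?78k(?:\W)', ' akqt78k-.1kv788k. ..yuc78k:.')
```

[' akqt78k-', '.1kv788k. ..yuc78k:']

Pattern: one or more of any character (lazy); then zero or more of one of [cvt] (lazy), then the literal '78k'; then a non-word character (non-capturing group).
`findall` yields the raw match text (2 of them) because the pattern has no groups.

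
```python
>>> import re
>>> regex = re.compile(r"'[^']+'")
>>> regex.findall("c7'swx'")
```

["'swx'"]

`findall` yields the raw match text (1 of them) because the pattern has no groups.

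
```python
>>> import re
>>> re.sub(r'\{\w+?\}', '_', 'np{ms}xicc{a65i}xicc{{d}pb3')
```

'np_xicc_xicc{_pb3'

Matches: at [2:6] → '{ms}'; at [10:16] → '{a65i}'; at [21:24] → '{d}'.
Each match is replaced by '_'.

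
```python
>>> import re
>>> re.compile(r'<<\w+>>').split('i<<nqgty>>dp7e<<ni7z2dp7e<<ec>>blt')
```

The string is cut at each match, leaving 3 pieces.

['i', 'dp7e<<ni7z2dp7e', 'blt']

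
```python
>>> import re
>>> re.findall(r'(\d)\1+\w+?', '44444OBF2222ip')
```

['4', '2']

The backreference `\1` re-matches whatever the first group consumed, character for character.
Because there's exactly one group, `findall` drops the full match and keeps group 1 from each hit.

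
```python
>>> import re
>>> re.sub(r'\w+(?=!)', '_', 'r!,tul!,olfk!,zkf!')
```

'_!,_!,_!,_!'

The lookaround is zero-width — it requires the adjacent text to match without consuming it, so the asserted text isn't part of the match.
Matches: at [0:1] → 'r'; at [3:6] → 'tul'; at [8:12] → 'olfk'; at [14:17] → 'zkf'.
Every occurrence is swapped for '_'.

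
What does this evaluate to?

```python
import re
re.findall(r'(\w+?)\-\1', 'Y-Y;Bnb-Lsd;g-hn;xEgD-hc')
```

['Y']

The backreference `\1` re-matches whatever the first group consumed, character for character.
With a single group, `findall` returns only what that group captured — 1 item.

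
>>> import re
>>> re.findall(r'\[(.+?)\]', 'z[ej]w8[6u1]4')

Because the quantifier is non-greedy, it stops expanding at the earliest point where the rest of the pattern can succeed.
One capturing group, so `findall` returns just the captured substring from each match — 2 in all.

['ej', '6u1']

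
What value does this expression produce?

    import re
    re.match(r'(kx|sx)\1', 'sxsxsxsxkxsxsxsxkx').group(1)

'sx'

After group 1 captures some text, `\1` only succeeds where that same text appears again.
With `match`, the pattern is implicitly anchored at the beginning.
The match spans [0:4] → 'sxsx'.
Captured: group 1 = 'sx'.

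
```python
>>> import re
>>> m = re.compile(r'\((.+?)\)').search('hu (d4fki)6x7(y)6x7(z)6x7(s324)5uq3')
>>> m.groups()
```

Because the quantifier is non-greedy, it stops expanding at the earliest point where the rest of the pattern can succeed.
`re.search` scans for the first position where the pattern succeeds.
The match spans [3:10] → '(d4fki)'.
Captured: group 1 = 'd4fki'.

('d4fki',)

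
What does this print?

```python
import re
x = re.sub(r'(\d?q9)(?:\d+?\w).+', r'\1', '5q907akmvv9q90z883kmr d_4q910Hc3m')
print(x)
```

Pattern: optionally a digit, then the literal 'q9' (captured); then one or more of a digit (lazy), then a word character (non-capturing group); then one or more of any character.
Matches: at [0:33] → '5q907akmvv9q90z883kmr d_4q910Hc3m'.
`\1` in the replacement pulls in group 1's text for each match.

5q9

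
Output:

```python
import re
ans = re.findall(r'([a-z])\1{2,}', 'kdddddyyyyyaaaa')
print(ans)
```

A backreference is literal: `\1` must see the identical characters the first group matched.
`findall` collects group 1 from each match (3 total).

['d', 'y', 'a']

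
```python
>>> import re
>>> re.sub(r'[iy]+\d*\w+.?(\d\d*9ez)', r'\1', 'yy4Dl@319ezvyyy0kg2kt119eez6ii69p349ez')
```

Each match is replaced using the text its own group 1 captured.

'319ezv49ez'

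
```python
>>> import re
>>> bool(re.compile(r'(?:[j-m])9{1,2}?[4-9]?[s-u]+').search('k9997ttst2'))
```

False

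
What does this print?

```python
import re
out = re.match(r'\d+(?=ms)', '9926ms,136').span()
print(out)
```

(0, 4)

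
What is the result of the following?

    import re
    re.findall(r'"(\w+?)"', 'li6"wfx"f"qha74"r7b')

['wfx', 'qha74']

Matches: at [3:8] match '"wfx"', group 1 = 'wfx'; at [9:16] match '"qha74"', group 1 = 'qha74'.
One capturing group, so `findall` returns just the captured substring from each match — 2 in all.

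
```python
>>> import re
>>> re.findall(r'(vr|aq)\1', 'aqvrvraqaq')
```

['vr', 'aq']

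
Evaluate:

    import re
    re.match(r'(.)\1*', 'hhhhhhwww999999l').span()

(0, 6)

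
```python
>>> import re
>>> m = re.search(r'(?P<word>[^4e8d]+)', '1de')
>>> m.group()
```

'1'

The pattern matches one or more of any character except [4e8d] (captured as 'word').
Unlike `match`, `search` isn't anchored — it looks for the pattern anywhere in the string.
The match spans [0:1] → '1'.
Captured: group 1 = '1'.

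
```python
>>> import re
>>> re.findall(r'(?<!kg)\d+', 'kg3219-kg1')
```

['219']

The negative lookahead/lookbehind blocks any match where the forbidden context is present.
With no groups in the pattern, `findall` gives back each whole match — 1 here.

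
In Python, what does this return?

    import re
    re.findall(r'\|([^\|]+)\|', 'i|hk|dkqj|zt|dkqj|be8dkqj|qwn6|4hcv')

['hk', 'zt', 'be8dkqj']

Walking the string: at [1:5] match '|hk|', group 1 = 'hk'; at [9:13] match '|zt|', group 1 = 'zt'; at [17:26] match '|be8dkqj|', group 1 = 'be8dkqj'.
With a single group, `findall` returns only what that group captured — 3 items.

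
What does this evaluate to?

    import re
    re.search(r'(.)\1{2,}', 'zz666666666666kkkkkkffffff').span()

(2, 14)

A backreference is literal: `\1` must see the identical characters the first group matched.
`re.search` scans for the first position where the pattern succeeds.
The match spans [2:14] → '666666666666'.
Captured: group 1 = '6'.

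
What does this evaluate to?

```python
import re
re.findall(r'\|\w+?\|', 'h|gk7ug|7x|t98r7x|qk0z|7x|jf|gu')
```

['|gk7ug|', '|t98r7x|', '|7x|']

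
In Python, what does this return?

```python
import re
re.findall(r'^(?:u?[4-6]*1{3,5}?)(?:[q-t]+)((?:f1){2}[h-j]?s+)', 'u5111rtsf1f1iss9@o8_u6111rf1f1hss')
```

This matches anchored at the start of the string; then optionally a literal 'u', then zero or more of a character in [4-6], then 3 to 5 of a literal '1' (lazy) (non-capturing group); then one or more of a character in [q-t] (non-capturing group); then the literal 'f1' repeated 2 times, then optionally a character in [h-j], then one or more of the literal 's' (captured).
Scanning left to right: at [0:15] match 'u5111rtsf1f1iss', group 1 = 'f1f1iss'.
`findall` collects group 1 from the one match (1 total).

['f1f1iss']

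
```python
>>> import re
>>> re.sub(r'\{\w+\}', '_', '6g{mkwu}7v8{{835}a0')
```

Matches: at [2:8] → '{mkwu}'; at [12:17] → '{835}'.
Each match is replaced by '_'.

'6g_7v8{_a0'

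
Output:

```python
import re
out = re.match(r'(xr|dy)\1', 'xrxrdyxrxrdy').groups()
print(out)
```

The backreference `\1` re-matches whatever the first group consumed, character for character.
With `match`, the pattern is implicitly anchored at the beginning.
The match spans [0:4] → 'xrxr'.
Captured: group 1 = 'xr'.

('xr',)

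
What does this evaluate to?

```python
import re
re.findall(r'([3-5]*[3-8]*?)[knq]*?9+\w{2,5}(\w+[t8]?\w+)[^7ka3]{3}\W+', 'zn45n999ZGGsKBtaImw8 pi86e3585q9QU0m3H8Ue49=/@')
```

[('45', 'BtaI'), ('3585', 'H8Ue4')]

Pattern: zero or more of a character in [3-5], then zero or more of a character in [3-8] (lazy) (captured); then zero or more of one of [knq] (lazy), then one or more of a literal '9', then 2 to 5 of a word character; then one or more of a word character, then optionally one of [t8], then one or more of a word character (captured); then exactly 3 of any character except [7ka3], then one or more of a non-word character.
Scanning left to right: at [2:21] match '45n999ZGGsKBtaImw8 ', groups = ('45', 'BtaI'); at [26:46] match '3585q9QU0m3H8Ue49=/@', groups = ('3585', 'H8Ue4').
Multiple groups make `findall` return tuples — one 2-tuple for each match.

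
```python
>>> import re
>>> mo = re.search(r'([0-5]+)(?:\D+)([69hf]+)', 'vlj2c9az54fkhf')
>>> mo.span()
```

(3, 6)

The pattern matches one or more of a character in [0-5] (captured); then one or more of a non-digit (non-capturing group); then one or more of one of [69hf] (captured).
`search` walks the string left to right and returns the first match it finds.
The match spans [3:6] → '2c9'.
Captured: group 1 = '2', group 2 = '9'.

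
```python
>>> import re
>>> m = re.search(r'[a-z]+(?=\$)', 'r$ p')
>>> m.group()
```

'r'

Lookahead/lookbehind check context without consuming it, so the matched span excludes the asserted characters.
The match spans [0:1] → 'r'.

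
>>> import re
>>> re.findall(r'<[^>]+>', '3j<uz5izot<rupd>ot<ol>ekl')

Walking the string: at [2:16] → '<uz5izot<rupd>'; at [18:22] → '<ol>'.
With no groups in the pattern, `findall` gives back each whole match — 2 here.

['<uz5izot<rupd>', '<ol>']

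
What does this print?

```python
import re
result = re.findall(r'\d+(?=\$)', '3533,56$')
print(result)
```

Because the assertion is zero-width, the text it checks is not consumed and won't appear in the result.
Scanning left to right: at [5:7] → '56'.
`findall` yields the raw match text (1 of them) because the pattern has no groups.

['56']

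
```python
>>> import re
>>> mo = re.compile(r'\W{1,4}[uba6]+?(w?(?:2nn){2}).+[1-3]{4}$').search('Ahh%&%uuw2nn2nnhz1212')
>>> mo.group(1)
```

'w2nn2nn'

Pattern: 1 to 4 of a non-word character, then one or more of one of [uba6] (lazy); then optionally a literal 'w', then the literal '2nn' repeated 2 times (captured); then one or more of any character, then exactly 4 of a character in [1-3]; then anchored at the end.
Unlike `match`, `search` isn't anchored — it looks for the pattern anywhere in the string.
The match spans [3:21] → '%&%uuw2nn2nnhz1212'.
Captured: group 1 = 'w2nn2nn'.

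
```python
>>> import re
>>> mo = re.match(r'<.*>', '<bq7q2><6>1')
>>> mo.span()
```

(0, 10)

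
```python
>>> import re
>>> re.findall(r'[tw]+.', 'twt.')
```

Pattern: one or more of one of [tw]; then any character.
`findall` yields the raw match text (1 of them) because the pattern has no groups.

['twt.']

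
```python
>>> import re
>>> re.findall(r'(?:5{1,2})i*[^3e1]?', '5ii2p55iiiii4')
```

The pattern matches 1 to 2 of a literal '5' (non-capturing group); then zero or more of the literal 'i', then optionally any character except [3e1].
Scanning left to right: at [0:4] → '5ii2'; at [5:13] → '55iiiii4'.
No capturing groups, so `findall` returns the 2 full match strings.

['5ii2', '55iiiii4']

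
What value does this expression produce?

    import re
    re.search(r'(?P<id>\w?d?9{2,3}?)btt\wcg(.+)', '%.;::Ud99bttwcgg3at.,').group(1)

The match spans [5:21] → 'Ud99bttwcgg3at.,'.
Captured: group 1 = 'Ud99', group 2 = 'g3at.,'.

'Ud99'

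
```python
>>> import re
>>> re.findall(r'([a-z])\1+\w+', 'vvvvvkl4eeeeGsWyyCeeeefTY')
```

The backreference `\1` re-matches whatever the first group consumed, character for character.
Walking the string: at [0:25] match 'vvvvvkl4eeeeGsWyyCeeeefTY', group 1 = 'v'.
With a single group, `findall` returns only what that group captured — 1 item.

['v']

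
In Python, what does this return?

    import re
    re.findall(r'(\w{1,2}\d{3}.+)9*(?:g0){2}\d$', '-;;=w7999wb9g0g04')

['w7999wb9']

The pattern matches 1 to 2 of a word character, then exactly 3 of a digit, then one or more of any character (captured); then zero or more of a literal '9', then the literal 'g0' repeated 2 times, then a digit; then anchored at the end.
`findall` collects group 1 from the one match (1 total).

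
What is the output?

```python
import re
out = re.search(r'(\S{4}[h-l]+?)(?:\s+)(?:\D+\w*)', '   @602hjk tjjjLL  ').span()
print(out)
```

The pattern matches exactly 4 of a non-whitespace character, then one or more of a character in [h-l] (lazy) (captured); then one or more of whitespace (non-capturing group); then one or more of a non-digit, then zero or more of a word character (non-capturing group).
Unlike `match`, `search` isn't anchored — it looks for the pattern anywhere in the string.
The match spans [3:19] → '@602hjk tjjjLL  '.
Captured: group 1 = '@602hjk'.

(3, 19)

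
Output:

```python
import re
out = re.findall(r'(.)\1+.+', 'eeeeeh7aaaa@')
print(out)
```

['e']

`\1` has to match the exact text group 1 already captured.
One capturing group, so `findall` returns just the captured substring from the one match — 1 in all.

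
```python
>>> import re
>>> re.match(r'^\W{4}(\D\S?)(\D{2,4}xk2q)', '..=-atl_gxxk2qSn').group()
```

This matches anchored at the start of the string; then exactly 4 of a non-word character; then a non-digit, then optionally a non-whitespace character (captured); then 2 to 4 of a non-digit, then the literal 'xk', then the literal '2q' (captured).
With `match`, the pattern is implicitly anchored at the beginning.
The match spans [0:14] → '..=-atl_gxxk2q'.
Captured: group 1 = 'at', group 2 = 'l_gxxk2q'.

'..=-atl_gxxk2q'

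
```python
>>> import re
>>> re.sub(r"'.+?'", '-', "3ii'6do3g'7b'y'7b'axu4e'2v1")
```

'3ii-7b-7b-2v1'

Matches: at [3:10] → "'6do3g'"; at [12:15] → "'y'"; at [17:24] → "'axu4e'".
Every occurrence is swapped for '-'.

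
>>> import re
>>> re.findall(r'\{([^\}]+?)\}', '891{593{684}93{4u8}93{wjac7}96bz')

['593{684', '4u8', 'wjac7']

Walking the string: at [3:12] match '{593{684}', group 1 = '593{684'; at [14:19] match '{4u8}', group 1 = '4u8'; at [21:28] match '{wjac7}', group 1 = 'wjac7'.
`findall` collects group 1 from each match (3 total).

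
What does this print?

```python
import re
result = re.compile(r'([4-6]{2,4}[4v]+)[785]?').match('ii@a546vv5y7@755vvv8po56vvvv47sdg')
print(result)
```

`match` is anchored at position 0; if the pattern doesn't fit there, it returns None.
Here the string doesn't start with a match, so the call returns None.

None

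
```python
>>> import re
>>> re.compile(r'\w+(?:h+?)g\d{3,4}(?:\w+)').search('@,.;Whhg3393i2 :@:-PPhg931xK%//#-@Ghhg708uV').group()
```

The match spans [4:14] → 'Whhg3393i2'.

'Whhg3393i2'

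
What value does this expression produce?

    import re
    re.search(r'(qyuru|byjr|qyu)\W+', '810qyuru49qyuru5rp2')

None

Here nothing in the string fits, so the call returns None.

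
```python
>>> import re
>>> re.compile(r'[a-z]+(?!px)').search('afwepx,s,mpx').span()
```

The negative lookaround is zero-width — it rules out positions where the adjacent text would match, without consuming anything.
The match spans [0:6] → 'afwepx'.

(0, 6)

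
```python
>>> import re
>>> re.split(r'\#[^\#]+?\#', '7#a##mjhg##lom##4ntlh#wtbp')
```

`split` removes every match and returns the 5 fragments in between.

['7', '', '', '', 'wtbp']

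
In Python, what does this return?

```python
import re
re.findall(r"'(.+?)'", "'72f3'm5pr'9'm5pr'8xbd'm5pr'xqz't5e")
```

['72f3', '9', '8xbd', 'xqz']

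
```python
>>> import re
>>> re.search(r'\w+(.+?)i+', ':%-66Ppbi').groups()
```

('b',)

The pattern matches one or more of a word character; then one or more of any character (lazy) (captured); then one or more of a literal 'i'.
`re.search` scans for the first position where the pattern succeeds.
The match spans [3:9] → '66Ppbi'.
Captured: group 1 = 'b'.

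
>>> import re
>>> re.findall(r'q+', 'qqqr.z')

This matches one or more of a literal 'q'.
Walking the string: at [0:3] → 'qqq'.
No capturing groups, so `findall` returns the 1 full match string.

['qqq']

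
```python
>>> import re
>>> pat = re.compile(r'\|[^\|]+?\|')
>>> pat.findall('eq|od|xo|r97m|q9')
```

['|od|', '|r97m|']

Matches: at [2:6] → '|od|'; at [8:14] → '|r97m|'.
No capturing groups, so `findall` returns the 2 full match strings.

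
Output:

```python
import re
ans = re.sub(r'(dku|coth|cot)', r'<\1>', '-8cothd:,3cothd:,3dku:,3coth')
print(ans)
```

-8<coth>d:,3<coth>d:,3<dku>:,3<coth>

The regex engine tests alternatives in the order written; an earlier branch that matches wins even if a later one would match more.
`\1` in the replacement pulls in group 1's text for each match.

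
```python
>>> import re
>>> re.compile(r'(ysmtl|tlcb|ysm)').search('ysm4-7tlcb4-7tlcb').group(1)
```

The match spans [0:3] → 'ysm'.
Captured: group 1 = 'ysm'.

'ysm'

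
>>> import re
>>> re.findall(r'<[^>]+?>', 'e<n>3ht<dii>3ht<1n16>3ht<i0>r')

['<n>', '<dii>', '<1n16>', '<i0>']

No capturing groups, so `findall` returns the 4 full match strings.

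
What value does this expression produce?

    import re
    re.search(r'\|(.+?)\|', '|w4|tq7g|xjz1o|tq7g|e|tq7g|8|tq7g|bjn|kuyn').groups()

The match spans [0:4] → '|w4|'.
Captured: group 1 = 'w4'.

('w4',)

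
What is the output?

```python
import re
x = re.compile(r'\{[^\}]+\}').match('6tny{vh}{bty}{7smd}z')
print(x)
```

`re.match` only tries the pattern at the start of the string.
Here the pattern fails at index 0, so the call returns None.

None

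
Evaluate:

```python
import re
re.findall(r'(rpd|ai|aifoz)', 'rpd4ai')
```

['rpd', 'ai']

`findall` collects group 1 from each match (2 total).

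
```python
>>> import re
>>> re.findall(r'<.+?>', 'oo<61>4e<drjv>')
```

With the lazy modifier that quantifier settles for the fewest repetitions that let the rest of the pattern succeed (the atoms after it are unaffected and can still be greedy).
Scanning left to right: at [2:6] → '<61>'; at [8:14] → '<drjv>'.
`findall` yields the raw match text (2 of them) because the pattern has no groups.

['<61>', '<drjv>']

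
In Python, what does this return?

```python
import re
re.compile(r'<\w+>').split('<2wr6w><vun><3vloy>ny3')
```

['', '', '', 'ny3']

Splitting on the pattern gives 4 pieces.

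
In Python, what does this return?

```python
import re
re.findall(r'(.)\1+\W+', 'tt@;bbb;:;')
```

['t', 'b']

`\1` is not a pattern — it's the concrete string captured by group 1, re-applied verbatim.
Walking the string: at [0:4] match 'tt@;', group 1 = 't'; at [4:10] match 'bbb;:;', group 1 = 'b'.
With a single group, `findall` returns only what that group captured — 2 items.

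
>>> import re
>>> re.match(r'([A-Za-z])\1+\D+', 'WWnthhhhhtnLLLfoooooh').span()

(0, 21)

`re.match` won't scan ahead — the pattern has to work from the very first character.
The match spans [0:21] → 'WWnthhhhhtnLLLfoooooh'.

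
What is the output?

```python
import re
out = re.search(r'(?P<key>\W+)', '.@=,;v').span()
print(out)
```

(0, 5)

This matches one or more of a non-word character (captured as 'key').
The match spans [0:5] → '.@=,;'.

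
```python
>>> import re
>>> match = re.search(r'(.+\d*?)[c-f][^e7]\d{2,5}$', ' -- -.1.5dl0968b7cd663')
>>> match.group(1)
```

Pattern: one or more of any character, then zero or more of a digit (lazy) (captured); then a character in [c-f], then any character except [e7], then 2 to 5 of a digit; then anchored at the end.
Unlike `match`, `search` isn't anchored — it looks for the pattern anywhere in the string.
The match spans [0:22] → ' -- -.1.5dl0968b7cd663'.
Captured: group 1 = ' -- -.1.5dl0968b7c'.

' -- -.1.5dl0968b7c'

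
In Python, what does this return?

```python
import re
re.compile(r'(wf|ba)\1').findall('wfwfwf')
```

['wf']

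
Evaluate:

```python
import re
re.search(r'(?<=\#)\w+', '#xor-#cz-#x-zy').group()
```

'xor'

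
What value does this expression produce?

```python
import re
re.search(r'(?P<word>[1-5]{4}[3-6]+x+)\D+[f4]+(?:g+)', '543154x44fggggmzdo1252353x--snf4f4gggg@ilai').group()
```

The match spans [18:38] → '1252353x--snf4f4gggg'.

'1252353x--snf4f4gggg'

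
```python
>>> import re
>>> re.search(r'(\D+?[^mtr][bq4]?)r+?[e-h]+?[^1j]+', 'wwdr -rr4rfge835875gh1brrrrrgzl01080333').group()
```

This matches one or more of a non-digit (lazy), then any character except [mtr], then optionally one of [bq4] (captured); then one or more of a literal 'r' (lazy), then one or more of a character in [e-h] (lazy), then one or more of any character except [1j].
The match spans [0:21] → 'wwdr -rr4rfge835875gh'.

'wwdr -rr4rfge835875gh'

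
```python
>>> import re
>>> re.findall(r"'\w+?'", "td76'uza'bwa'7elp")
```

["'uza'"]

With no groups in the pattern, `findall` gives back each whole match — 1 here.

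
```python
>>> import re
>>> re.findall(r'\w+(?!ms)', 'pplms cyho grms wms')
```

['pplms', 'cyho', 'grms', 'wms']

Because the assertion is negative and zero-width, positions next to the forbidden text are skipped.
Scanning left to right: at [0:5] → 'pplms'; at [6:10] → 'cyho'; at [11:15] → 'grms'; at [16:19] → 'wms'.
No capturing groups, so `findall` returns the 4 full match strings.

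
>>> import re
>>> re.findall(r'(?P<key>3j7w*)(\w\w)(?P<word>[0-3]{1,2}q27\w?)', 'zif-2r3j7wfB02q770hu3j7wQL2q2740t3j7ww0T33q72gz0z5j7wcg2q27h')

[('3j7w', 'QL', '2q274')]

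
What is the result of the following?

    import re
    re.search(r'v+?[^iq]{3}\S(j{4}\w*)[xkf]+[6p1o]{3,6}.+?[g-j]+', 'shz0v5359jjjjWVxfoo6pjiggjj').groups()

The pattern matches one or more of a literal 'v' (lazy), then exactly 3 of any character except [iq], then a non-whitespace character; then exactly 4 of a literal 'j', then zero or more of a word character (captured); then one or more of one of [xkf], then 3 to 6 of one of [6p1o], then one or more of any character (lazy); then one or more of a character in [g-j].
Unlike `match`, `search` isn't anchored — it looks for the pattern anywhere in the string.
The match spans [4:27] → 'v5359jjjjWVxfoo6pjiggjj'.
Captured: group 1 = 'jjjjWVx'.

('jjjjWVx',)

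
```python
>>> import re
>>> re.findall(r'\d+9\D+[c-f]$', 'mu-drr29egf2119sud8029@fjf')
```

Pattern: one or more of a digit; then the literal '9', then one or more of a non-digit, then a character in [c-f]; then anchored at the end.
No capturing groups, so `findall` returns the 1 full match string.

['8029@fjf']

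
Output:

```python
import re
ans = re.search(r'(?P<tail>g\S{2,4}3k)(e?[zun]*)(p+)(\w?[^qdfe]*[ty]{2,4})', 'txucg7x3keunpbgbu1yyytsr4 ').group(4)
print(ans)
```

bgbu1yyyt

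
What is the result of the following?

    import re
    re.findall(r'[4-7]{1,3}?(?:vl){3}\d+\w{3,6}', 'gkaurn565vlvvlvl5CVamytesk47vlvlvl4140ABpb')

['47vlvlvl4140ABpb']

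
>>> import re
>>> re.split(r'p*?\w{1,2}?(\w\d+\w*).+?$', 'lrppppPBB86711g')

This matches zero or more of a literal 'p' (lazy), then 1 to 2 of a word character (lazy); then a word character, then one or more of a digit, then zero or more of a word character (captured); then one or more of any character (lazy); then anchored at the end.
Matches to split on: at [2:15] → 'ppppPBB86711g'.
`re.split` interleaves the captured-group text with the surrounding fragments.

['lr', 'B86711', '']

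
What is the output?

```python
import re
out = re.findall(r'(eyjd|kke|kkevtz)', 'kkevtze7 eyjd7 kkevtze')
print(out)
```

['kke', 'eyjd', 'kke']

The regex engine tests alternatives in the order written; an earlier branch that matches wins even if a later one would match more.
With a single group, `findall` returns only what that group captured — 3 items.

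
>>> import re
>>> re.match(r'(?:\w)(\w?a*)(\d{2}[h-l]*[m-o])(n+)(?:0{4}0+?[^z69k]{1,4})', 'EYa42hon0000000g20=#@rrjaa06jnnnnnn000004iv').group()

'EYa42hon0000000g2'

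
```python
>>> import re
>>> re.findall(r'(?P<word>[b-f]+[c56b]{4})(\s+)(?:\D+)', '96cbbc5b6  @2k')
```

[('cbbc5b6', '  ')]

The pattern matches one or more of a character in [b-f], then exactly 4 of one of [c56b] (captured as 'word'); then one or more of whitespace (captured); then one or more of a non-digit (non-capturing group).
Matches: at [2:12] match 'cbbc5b6  @', groups = ('cbbc5b6', '  ').
Multiple groups make `findall` return tuples — one 2-tuple for the one match.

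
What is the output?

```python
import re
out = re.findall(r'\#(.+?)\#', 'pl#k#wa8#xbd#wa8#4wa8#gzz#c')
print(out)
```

['k', 'xbd', '4wa8']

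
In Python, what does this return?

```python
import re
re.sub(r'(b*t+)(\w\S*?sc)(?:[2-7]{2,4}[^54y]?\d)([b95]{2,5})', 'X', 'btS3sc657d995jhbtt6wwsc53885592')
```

This matches zero or more of the literal 'b', then one or more of a literal 't' (captured); then a word character, then zero or more of a non-whitespace character (lazy), then the literal 'sc' (captured); then 2 to 4 of a character in [2-7], then optionally any character except [54y], then a digit (non-capturing group); then 2 to 5 of one of [b95] (captured).
A `+?`/`*?`/`{m,n}?` starts at its minimum and grows only as far as needed for what follows to match.
Matches: at [0:13] → 'btS3sc657d995'; at [15:30] → 'btt6wwsc5388559'.
Every occurrence is swapped for 'X'.

'XjhX2'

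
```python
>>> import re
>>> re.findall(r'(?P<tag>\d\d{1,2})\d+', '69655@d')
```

This matches a digit, then 1 to 2 of a digit (captured as 'tag'); then one or more of a digit.
Walking the string: at [0:5] match '69655', group 1 = '696'.
Because there's exactly one group, `findall` drops the full match and keeps group 1 from the one hit.

['696']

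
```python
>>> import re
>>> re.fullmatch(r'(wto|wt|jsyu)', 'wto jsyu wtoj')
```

None

`re.fullmatch` requires the pattern to consume the entire string.
Here the string isn't matched end-to-end, so the call returns None.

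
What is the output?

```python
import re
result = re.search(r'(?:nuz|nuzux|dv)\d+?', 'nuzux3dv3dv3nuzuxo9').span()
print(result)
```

`re.search` scans for the first position where the pattern succeeds.
The match spans [0:6] → 'nuzux3'.

(0, 6)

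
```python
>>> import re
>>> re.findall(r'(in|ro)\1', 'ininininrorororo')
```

A backreference is literal: `\1` must see the identical characters the first group matched.
Matches: at [0:4] match 'inin', group 1 = 'in'; at [4:8] match 'inin', group 1 = 'in'; at [8:12] match 'roro', group 1 = 'ro'; at [12:16] match 'roro', group 1 = 'ro'.
One capturing group, so `findall` returns just the captured substring from each match — 4 in all.

['in', 'in', 'ro', 'ro']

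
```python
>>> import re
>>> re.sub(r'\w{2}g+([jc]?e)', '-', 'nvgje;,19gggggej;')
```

'-;,-j;'

The pattern matches exactly 2 of a word character, then one or more of the literal 'g'; then optionally one of [jc], then a literal 'e' (captured).
`sub` substitutes '-' at each match site.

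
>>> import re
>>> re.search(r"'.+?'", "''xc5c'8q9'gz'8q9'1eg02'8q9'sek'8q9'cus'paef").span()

(0, 7)

The `?` after the quantifier makes it lazy — it takes as little as possible before letting the rest of the pattern try.
`search` walks the string left to right and returns the first match it finds.
The match spans [0:7] → "''xc5c'".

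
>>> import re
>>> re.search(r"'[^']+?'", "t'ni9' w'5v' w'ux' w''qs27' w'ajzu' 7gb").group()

"'ni9'"

`re.search` tries every starting position until one works.
The match spans [1:6] → "'ni9'".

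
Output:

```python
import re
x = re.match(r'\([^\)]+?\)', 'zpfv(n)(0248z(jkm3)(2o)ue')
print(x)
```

None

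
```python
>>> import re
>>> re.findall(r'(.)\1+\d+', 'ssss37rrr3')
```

The backreference `\1` re-matches whatever the first group consumed, character for character.
Scanning left to right: at [0:6] match 'ssss37', group 1 = 's'; at [6:10] match 'rrr3', group 1 = 'r'.
`findall` collects group 1 from each match (2 total).

['s', 'r']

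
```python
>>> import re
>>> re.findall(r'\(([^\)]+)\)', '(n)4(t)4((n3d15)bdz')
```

Matches: at [0:3] match '(n)', group 1 = 'n'; at [4:7] match '(t)', group 1 = 't'; at [8:16] match '((n3d15)', group 1 = '(n3d15'.
One capturing group, so `findall` returns just the captured substring from each match — 3 in all.

['n', 't', '(n3d15']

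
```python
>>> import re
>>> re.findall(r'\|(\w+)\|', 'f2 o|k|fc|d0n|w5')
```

['k', 'd0n']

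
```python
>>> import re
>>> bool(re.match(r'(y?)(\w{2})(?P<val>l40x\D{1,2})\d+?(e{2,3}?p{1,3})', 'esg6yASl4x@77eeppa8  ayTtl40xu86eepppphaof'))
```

The pattern matches optionally a literal 'y' (captured); then exactly 2 of a word character (captured); then the literal 'l40', then the literal 'x', then 1 to 2 of a non-digit (captured as 'val'); then one or more of a digit (lazy); then 2 to 3 of the literal 'e' (lazy), then 1 to 3 of the literal 'p' (captured).
`re.match` won't scan ahead — the pattern has to work from the very first character.
Here position 0 doesn't satisfy it, so the call returns None, and `bool(None)` is False.

False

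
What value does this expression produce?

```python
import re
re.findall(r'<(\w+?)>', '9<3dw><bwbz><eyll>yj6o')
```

['3dw', 'bwbz', 'eyll']

One capturing group, so `findall` returns just the captured substring from each match — 3 in all.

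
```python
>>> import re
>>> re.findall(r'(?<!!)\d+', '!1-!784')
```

The negative lookaround is zero-width — it rules out positions where the adjacent text would match, without consuming anything.
Scanning left to right: at [5:7] → '84'.
No capturing groups, so `findall` returns the 1 full match string.

['84']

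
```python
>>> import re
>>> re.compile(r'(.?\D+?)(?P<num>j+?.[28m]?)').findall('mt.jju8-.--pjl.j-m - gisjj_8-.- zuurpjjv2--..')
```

[('mt.', 'jj'), ('8-.--p', 'jl'), ('.j-m - gis', 'jj'), ('8-.- zuurp', 'jj')]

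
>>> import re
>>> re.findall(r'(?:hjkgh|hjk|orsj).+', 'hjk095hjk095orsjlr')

['hjk095hjk095orsjlr']

No capturing groups, so `findall` returns the 1 full match string.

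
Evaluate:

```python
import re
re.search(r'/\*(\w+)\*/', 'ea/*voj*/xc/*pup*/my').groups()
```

('voj',)

Unlike `match`, `search` isn't anchored — it looks for the pattern anywhere in the string.
The match spans [2:9] → '/*voj*/'.
Captured: group 1 = 'voj'.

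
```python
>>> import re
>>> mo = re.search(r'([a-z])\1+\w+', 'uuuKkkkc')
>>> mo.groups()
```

`\1` is not a pattern — it's the concrete string captured by group 1, re-applied verbatim.
Unlike `match`, `search` isn't anchored — it looks for the pattern anywhere in the string.
The match spans [0:8] → 'uuuKkkkc'.
Captured: group 1 = 'u'.

('u',)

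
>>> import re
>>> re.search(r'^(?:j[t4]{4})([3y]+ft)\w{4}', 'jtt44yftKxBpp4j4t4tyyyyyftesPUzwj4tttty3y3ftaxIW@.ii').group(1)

'yft'

The match spans [0:12] → 'jtt44yftKxBp'.
Captured: group 1 = 'yft'.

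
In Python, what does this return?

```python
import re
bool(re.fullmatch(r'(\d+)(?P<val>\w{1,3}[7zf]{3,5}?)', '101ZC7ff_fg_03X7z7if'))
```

Pattern: one or more of a digit (captured); then 1 to 3 of a word character, then 3 to 5 of one of [7zf] (lazy) (captured as 'val').
`re.fullmatch` is like wrapping the pattern in `^…$` (in single-line mode).
Here the string isn't matched end-to-end, so the call returns None, and `bool(None)` is False.

False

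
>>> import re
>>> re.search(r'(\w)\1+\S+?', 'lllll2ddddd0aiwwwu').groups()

('l',)

`\1` is not a pattern — it's the concrete string captured by group 1, re-applied verbatim.
`search` walks the string left to right and returns the first match it finds.
The match spans [0:6] → 'lllll2'.
Captured: group 1 = 'l'.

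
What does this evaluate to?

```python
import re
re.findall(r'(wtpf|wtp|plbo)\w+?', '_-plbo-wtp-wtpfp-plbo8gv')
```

['wtpf', 'plbo']

The regex engine tests alternatives in the order written; an earlier branch that matches wins even if a later one would match more.
Walking the string: at [11:16] match 'wtpfp', group 1 = 'wtpf'; at [17:22] match 'plbo8', group 1 = 'plbo'.
Because there's exactly one group, `findall` drops the full match and keeps group 1 from each hit.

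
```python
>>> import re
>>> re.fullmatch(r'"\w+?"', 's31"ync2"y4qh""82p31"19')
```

`re.fullmatch` requires the pattern to consume the entire string.
Here the string isn't matched end-to-end, so the call returns None.

None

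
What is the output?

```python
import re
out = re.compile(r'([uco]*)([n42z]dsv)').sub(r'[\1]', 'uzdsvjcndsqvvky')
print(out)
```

[u]jcndsqvvky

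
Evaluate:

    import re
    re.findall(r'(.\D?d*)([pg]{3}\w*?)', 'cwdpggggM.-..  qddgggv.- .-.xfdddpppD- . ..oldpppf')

This matches any character, then optionally a non-digit, then zero or more of the literal 'd' (captured); then exactly 3 of one of [pg], then zero or more of a word character (lazy) (captured).
A non-greedy quantifier consumes as few characters as it can — just enough that the remainder of the pattern still matches from where it stops; whatever follows it matches normally.
Matches: at [0:6] match 'cwdpgg', groups = ('cwd', 'pgg'); at [14:21] match ' qddggg', groups = (' qdd', 'ggg'); at [28:36] match 'xfdddppp', groups = ('xfddd', 'ppp'); at [43:49] match 'oldppp', groups = ('old', 'ppp').
Multiple groups make `findall` return tuples — one 2-tuple for each match.

[('cwd', 'pgg'), (' qdd', 'ggg'), ('xfddd', 'ppp'), ('old', 'ppp')]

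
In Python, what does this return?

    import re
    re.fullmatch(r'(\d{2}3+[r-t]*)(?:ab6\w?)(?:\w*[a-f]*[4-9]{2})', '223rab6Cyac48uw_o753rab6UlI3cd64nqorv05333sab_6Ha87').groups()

('223r',)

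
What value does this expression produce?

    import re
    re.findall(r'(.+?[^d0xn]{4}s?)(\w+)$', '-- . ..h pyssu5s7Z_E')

[('-- . ..h ', 'pyssu5s7Z_E')]

This matches one or more of any character (lazy), then exactly 4 of any character except [d0xn], then optionally the literal 's' (captured); then one or more of a word character (captured); then anchored at the end.
The `?` after the quantifier makes it lazy — it takes as little as possible before letting the rest of the pattern try.
Scanning left to right: at [0:20] match '-- . ..h pyssu5s7Z_E', groups = ('-- . ..h ', 'pyssu5s7Z_E').
With 2 capturing groups, `findall` returns a 2-tuple per match.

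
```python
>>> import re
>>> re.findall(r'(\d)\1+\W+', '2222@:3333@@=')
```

['2', '3']

After group 1 captures some text, `\1` only succeeds where that same text appears again.
One capturing group, so `findall` returns just the captured substring from each match — 2 in all.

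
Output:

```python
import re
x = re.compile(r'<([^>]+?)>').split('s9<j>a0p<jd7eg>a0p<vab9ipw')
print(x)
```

['s9', 'j', 'a0p', 'jd7eg', 'a0p<vab9ipw']

Because the pattern has a capturing group, `split` also inserts each captured text between the pieces.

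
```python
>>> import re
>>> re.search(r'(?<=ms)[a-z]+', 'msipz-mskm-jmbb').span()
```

(2, 5)

The positive lookaround only admits positions where the adjacent text matches; those characters stay outside the span.
`re.search` tries every starting position until one works.
The match spans [2:5] → 'ipz'.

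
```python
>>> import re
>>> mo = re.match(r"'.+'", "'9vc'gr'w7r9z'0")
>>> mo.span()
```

`re.match` only tries the pattern at the start of the string.
The match spans [0:14] → "'9vc'gr'w7r9z'".

(0, 14)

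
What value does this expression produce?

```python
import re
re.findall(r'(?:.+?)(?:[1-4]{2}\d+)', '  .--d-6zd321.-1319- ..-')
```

['  .--d-6zd321', '.-1319']

Since nothing is captured, `findall` lists the 2 matched substrings directly.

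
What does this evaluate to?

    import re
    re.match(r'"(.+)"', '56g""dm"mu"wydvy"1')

None

`re.match` only tries the pattern at the start of the string.
Here position 0 doesn't satisfy it, so the call returns None.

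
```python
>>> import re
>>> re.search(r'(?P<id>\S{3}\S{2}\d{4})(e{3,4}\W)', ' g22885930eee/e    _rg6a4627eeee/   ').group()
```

This matches exactly 3 of a non-whitespace character, then exactly 2 of a non-whitespace character, then exactly 4 of a digit (captured as 'id'); then 3 to 4 of a literal 'e', then a non-word character (captured).
The match spans [1:14] → 'g22885930eee/'.

'g22885930eee/'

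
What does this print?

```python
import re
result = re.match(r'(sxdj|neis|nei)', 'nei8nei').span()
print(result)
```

(0, 3)

`re.match` only tries the pattern at the start of the string.
The match spans [0:3] → 'nei'.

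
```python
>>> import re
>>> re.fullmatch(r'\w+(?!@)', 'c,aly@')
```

`(?!…)`/`(?<!…)` only lets a position through if the neighbouring text does NOT match; no characters are consumed.
`re.fullmatch` is like wrapping the pattern in `^…$` (in single-line mode).
Here the string isn't matched end-to-end, so the call returns None.

None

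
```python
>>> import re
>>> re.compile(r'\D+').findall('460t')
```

This matches one or more of a non-digit.
Walking the string: at [3:4] → 't'.
No capturing groups, so `findall` returns the 1 full match string.

['t']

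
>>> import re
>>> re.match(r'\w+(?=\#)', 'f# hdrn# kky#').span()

The lookaround is zero-width — it requires the adjacent text to match without consuming it, so the asserted text isn't part of the match.
With `match`, the pattern is implicitly anchored at the beginning.
The match spans [0:1] → 'f'.

(0, 1)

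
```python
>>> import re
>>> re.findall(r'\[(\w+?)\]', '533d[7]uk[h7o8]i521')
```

['7', 'h7o8']

`findall` collects group 1 from each match (2 total).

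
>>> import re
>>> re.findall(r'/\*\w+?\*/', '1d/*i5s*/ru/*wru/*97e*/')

['/*i5s*/', '/*97e*/']

Walking the string: at [2:9] → '/*i5s*/'; at [16:23] → '/*97e*/'.
`findall` yields the raw match text (2 of them) because the pattern has no groups.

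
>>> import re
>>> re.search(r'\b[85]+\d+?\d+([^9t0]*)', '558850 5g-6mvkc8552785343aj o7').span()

(0, 30)

The pattern matches a word boundary (`\b`, zero-width); then one or more of one of [85], then one or more of a digit (lazy); then one or more of a digit; then zero or more of any character except [9t0] (captured).
The match spans [0:30] → '558850 5g-6mvkc8552785343aj o7'.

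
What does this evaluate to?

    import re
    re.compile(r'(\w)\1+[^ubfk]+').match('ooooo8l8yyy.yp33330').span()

(0, 19)

`re.match` only tries the pattern at the start of the string.
The match spans [0:19] → 'ooooo8l8yyy.yp33330'.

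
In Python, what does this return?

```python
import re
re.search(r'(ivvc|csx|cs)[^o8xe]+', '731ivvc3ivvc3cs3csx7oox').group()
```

'ivvc3ivvc3cs3cs'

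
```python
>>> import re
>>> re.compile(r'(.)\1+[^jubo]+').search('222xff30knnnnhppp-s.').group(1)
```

'2'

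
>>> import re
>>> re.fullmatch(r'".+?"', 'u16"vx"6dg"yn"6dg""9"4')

`fullmatch` succeeds only if the pattern covers the string from start to end.
Here the string isn't matched end-to-end, so the call returns None.

None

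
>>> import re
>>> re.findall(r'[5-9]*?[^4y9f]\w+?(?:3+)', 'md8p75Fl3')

['md8p75Fl3']

The pattern matches zero or more of a character in [5-9] (lazy), then any character except [4y9f], then one or more of a word character (lazy); then one or more of a literal '3' (non-capturing group).
Walking the string: at [0:9] → 'md8p75Fl3'.
No capturing groups, so `findall` returns the 1 full match string.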